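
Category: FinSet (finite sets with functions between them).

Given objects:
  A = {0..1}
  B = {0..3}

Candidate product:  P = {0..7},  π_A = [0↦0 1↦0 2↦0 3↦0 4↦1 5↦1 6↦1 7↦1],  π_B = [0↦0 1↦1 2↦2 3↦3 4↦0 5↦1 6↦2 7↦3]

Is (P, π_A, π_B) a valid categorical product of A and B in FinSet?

|A|·|B| = 2·4 = 8;  |P| = 8
Check the pairing map k ↦ (π_A(k), π_B(k)):
  0 ↦ (0,0)
  1 ↦ (0,1)
  2 ↦ (0,2)
  3 ↦ (0,3)
  4 ↦ (1,0)
  5 ↦ (1,1)
  6 ↦ (1,2)
  7 ↦ (1,3)
distinct pairs in image: 8 / 8 needed
  → bijection onto A×B; projections well-typed.

Answer: VALID PRODUCT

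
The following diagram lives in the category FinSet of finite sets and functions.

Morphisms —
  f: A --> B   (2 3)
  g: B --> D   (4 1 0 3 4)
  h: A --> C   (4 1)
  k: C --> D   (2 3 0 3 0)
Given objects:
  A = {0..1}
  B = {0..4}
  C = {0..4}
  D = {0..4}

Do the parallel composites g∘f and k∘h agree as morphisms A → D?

Along f;g (path 1):
  0 f-->2 g-->0
  1 f-->3 g-->3
  composite₁ = (0 3)
Along h;k (path 2):
  0 h-->4 k-->0
  1 h-->1 k-->3
  composite₂ = (0 3)
Equal? YES — commutes

Answer: COMMUTES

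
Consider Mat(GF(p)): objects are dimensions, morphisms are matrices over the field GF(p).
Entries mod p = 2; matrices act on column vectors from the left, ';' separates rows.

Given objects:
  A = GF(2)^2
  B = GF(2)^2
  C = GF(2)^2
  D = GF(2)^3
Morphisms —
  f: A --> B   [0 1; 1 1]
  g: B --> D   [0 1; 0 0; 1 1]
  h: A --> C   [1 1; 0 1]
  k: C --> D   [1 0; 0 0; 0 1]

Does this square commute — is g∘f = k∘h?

Along f;g (path 1):
  e0=[1,0] f-->[0,1] g-->[1,0,1]
  e1=[0,1] f-->[1,1] g-->[1,0,0]
  ⟦path⟧₁ = [1 1; 0 0; 1 0]
Along h;k (path 2):
  e0=[1,0] h-->[1,0] k-->[1,0,0]
  e1=[0,1] h-->[1,1] k-->[1,0,1]
  ⟦path⟧₂ = [1 1; 0 0; 0 1]
Equal? differ; not commutative

Answer: DOES NOT COMMUTE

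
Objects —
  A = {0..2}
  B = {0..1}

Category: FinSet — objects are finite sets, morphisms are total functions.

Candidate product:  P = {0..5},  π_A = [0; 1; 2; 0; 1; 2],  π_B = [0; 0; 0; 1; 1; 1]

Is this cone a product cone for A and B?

Answer: VALID PRODUCT

Work:
|A|·|B| = 3·2 = 6;  |P| = 6
Check the pairing map k ↦ (π_A(k), π_B(k)):
  0 ↦ (0,0)
  1 ↦ (1,0)
  2 ↦ (2,0)
  3 ↦ (0,1)
  4 ↦ (1,1)
  5 ↦ (2,1)
distinct pairs in image: 6 / 6 needed
  → bijection onto A×B; projections well-typed.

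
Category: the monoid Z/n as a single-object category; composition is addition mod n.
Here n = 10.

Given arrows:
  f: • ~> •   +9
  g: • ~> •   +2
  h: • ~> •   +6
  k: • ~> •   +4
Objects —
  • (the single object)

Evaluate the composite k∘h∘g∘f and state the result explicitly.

  0 +9≡9 +2≡1 +6≡7 +4≡1  (mod 10)
result: +1

Answer: +1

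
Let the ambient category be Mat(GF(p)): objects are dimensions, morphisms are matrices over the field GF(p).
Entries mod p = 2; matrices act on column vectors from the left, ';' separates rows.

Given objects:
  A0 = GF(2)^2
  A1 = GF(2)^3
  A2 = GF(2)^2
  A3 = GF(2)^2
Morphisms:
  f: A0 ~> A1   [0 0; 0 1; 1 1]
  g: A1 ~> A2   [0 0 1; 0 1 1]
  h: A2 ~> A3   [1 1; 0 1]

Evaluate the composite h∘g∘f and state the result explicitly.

Answer: [0 1; 1 0]

Work:
  e0=(1,0) f~>(0,0,1) g~>(1,1) h~>(0,1)
  e1=(0,1) f~>(0,1,1) g~>(1,0) h~>(1,0)
composite: [0 1; 1 0]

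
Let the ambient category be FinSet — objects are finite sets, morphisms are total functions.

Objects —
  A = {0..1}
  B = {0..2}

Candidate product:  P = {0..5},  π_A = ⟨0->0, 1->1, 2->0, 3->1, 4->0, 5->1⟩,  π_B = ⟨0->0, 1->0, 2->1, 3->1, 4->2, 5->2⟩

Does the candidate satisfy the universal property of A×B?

|A|·|B| = 2·3 = 6;  |P| = 6
Check the pairing map k ↦ (π_A(k), π_B(k)):
  0 -> (0,0)
  1 -> (1,0)
  2 -> (0,1)
  3 -> (1,1)
  4 -> (0,2)
  5 -> (1,2)
distinct pairs in image: 6 / 6 needed
  → bijection onto A×B; projections well-typed.

Answer: VALID PRODUCT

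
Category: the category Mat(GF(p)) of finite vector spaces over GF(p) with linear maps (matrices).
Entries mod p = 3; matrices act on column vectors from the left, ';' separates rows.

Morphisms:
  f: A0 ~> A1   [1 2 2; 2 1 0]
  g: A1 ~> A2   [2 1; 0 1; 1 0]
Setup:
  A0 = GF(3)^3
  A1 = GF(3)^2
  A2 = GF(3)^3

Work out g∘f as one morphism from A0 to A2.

  e0=(1,0,0) f~>(1,2) g~>(1,2,1)
  e1=(0,1,0) f~>(2,1) g~>(2,1,2)
  e2=(0,0,1) f~>(2,0) g~>(1,0,2)
composite: [1 2 1; 2 1 0; 1 2 2]

Answer: [1 2 1; 2 1 0; 1 2 2]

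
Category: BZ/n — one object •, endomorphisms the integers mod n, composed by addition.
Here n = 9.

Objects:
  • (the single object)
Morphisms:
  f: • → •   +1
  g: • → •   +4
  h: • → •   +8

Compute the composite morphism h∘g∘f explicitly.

Answer: +4

Derivation:
  0 +1≡1 +4≡5 +8≡4  (mod 9)
result: +4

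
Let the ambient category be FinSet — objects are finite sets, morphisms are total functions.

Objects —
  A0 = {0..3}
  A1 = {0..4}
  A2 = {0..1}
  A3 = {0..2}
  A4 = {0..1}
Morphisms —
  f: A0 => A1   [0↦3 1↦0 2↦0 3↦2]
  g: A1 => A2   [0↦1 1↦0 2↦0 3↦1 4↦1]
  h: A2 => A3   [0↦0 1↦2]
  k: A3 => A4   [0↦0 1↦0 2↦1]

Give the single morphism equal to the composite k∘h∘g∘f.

Answer: [0↦1 1↦1 2↦1 3↦0]

Work:
  0 f=>3 g=>1 h=>2 k=>1
  1 f=>0 g=>1 h=>2 k=>1
  2 f=>0 g=>1 h=>2 k=>1
  3 f=>2 g=>0 h=>0 k=>0
composite: [0↦1 1↦1 2↦1 3↦0]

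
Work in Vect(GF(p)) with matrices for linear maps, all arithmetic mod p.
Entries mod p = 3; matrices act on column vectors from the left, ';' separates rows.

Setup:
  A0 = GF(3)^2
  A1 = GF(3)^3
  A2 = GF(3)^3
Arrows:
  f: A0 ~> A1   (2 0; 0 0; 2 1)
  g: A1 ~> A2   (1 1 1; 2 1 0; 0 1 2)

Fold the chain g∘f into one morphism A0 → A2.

Answer: (1 1; 1 0; 1 2)

Derivation:
  e0=(1,0) f~>(2,0,2) g~>(1,1,1)
  e1=(0,1) f~>(0,0,1) g~>(1,0,2)
result: (1 1; 1 0; 1 2)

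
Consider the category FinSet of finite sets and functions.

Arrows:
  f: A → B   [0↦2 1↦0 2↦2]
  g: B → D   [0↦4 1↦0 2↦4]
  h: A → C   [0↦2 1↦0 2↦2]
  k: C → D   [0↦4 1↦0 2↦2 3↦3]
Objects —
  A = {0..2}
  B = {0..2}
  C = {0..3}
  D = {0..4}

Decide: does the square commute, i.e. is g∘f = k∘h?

Along f;g (path 1):
  0 f→2 g→4
  1 f→0 g→4
  2 f→2 g→4
  composite₁ = [0↦4 1↦4 2↦4]
Along h;k (path 2):
  0 h→2 k→2
  1 h→0 k→4
  2 h→2 k→2
  composite₂ = [0↦2 1↦4 2↦2]
Equal? distinct morphisms ✗

Answer: DOES NOT COMMUTE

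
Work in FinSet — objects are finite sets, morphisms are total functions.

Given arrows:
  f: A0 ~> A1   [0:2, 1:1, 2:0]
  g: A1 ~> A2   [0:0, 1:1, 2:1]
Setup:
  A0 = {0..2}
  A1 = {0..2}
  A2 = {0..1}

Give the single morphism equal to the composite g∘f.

Answer: [0:1, 1:1, 2:0]

Derivation:
  0 f~>2 g~>1
  1 f~>1 g~>1
  2 f~>0 g~>0
⟦path⟧: [0:1, 1:1, 2:0]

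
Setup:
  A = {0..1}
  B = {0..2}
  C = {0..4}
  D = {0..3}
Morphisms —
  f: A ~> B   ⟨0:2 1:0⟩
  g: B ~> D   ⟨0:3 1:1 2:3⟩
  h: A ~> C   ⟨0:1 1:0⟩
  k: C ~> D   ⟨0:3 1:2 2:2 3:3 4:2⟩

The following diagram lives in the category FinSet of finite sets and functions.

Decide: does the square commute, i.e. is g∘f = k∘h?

Answer: DOES NOT COMMUTE

Trace:
Path 1 = f;g:
  0 f~>2 g~>3
  1 f~>0 g~>3
  composite₁ = ⟨0:3 1:3⟩
Path 2 = h;k:
  0 h~>1 k~>2
  1 h~>0 k~>3
  composite₂ = ⟨0:2 1:3⟩
Equal? distinct morphisms ✗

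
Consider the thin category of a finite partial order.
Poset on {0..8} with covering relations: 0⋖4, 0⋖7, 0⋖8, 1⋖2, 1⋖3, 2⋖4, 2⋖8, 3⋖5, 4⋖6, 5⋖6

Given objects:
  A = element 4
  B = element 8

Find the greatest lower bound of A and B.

Answer: NO MEET EXISTS

Derivation:
{x : x<=A ∧ x<=B} = {0,1,2}  (A=4, B=8)
  maximal lower bounds 0 and 2 are incomparable: neither 0<=2 nor 2<=0
→ no greatest lower bound exists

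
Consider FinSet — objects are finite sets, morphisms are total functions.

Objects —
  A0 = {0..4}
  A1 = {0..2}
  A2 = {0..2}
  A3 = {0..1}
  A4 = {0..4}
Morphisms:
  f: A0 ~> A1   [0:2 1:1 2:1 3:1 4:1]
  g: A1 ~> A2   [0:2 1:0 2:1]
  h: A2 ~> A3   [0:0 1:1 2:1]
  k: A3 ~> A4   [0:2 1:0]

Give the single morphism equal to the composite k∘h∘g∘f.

Answer: [0:0 1:2 2:2 3:2 4:2]

Derivation:
  0 f~>2 g~>1 h~>1 k~>0
  1 f~>1 g~>0 h~>0 k~>2
  2 f~>1 g~>0 h~>0 k~>2
  3 f~>1 g~>0 h~>0 k~>2
  4 f~>1 g~>0 h~>0 k~>2
⟦path⟧: [0:0 1:2 2:2 3:2 4:2]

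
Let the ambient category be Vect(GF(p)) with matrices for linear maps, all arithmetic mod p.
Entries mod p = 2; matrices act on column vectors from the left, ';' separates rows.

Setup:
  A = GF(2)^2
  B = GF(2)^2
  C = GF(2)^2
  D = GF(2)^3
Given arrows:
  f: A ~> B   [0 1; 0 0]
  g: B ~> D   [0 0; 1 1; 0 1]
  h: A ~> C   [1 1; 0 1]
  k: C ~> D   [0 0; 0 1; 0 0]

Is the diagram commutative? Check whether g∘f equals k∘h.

1) trace f;g:
  e0=[1,0] f~>[0,0] g~>[0,0,0]
  e1=[0,1] f~>[1,0] g~>[0,1,0]
  composite₁ = [0 0; 0 1; 0 0]
2) trace h;k:
  e0=[1,0] h~>[1,0] k~>[0,0,0]
  e1=[0,1] h~>[1,1] k~>[0,1,0]
  composite₂ = [0 0; 0 1; 0 0]
Equal? YES — commutes

Answer: COMMUTES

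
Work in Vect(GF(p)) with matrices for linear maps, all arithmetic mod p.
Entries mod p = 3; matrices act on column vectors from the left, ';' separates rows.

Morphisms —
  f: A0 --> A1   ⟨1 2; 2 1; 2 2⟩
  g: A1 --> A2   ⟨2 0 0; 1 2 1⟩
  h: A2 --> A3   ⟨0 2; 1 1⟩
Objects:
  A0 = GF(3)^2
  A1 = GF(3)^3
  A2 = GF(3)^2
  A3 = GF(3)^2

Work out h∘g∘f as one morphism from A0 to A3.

  e0=[1,0] f-->[1,2,2] g-->[2,1] h-->[2,0]
  e1=[0,1] f-->[2,1,2] g-->[1,0] h-->[0,1]
result: ⟨2 0; 0 1⟩

Answer: ⟨2 0; 0 1⟩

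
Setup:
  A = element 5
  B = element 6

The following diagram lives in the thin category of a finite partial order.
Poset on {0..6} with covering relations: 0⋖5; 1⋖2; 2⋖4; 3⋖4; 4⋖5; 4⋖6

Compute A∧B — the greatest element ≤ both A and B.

Answer: A∧B = 4

Derivation:
{x : x<=A ∧ x<=B} = {1,2,3,4}  (A=5, B=6)
  1 <= 4
  2 <= 4
  3 <= 4
  4 <= 4
glb = 4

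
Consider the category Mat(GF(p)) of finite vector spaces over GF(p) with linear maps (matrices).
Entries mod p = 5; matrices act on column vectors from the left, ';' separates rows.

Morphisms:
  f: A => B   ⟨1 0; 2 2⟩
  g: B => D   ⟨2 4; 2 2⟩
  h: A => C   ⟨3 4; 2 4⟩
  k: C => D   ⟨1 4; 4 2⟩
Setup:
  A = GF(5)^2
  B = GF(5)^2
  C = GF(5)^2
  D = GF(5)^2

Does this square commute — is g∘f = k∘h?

Answer: DOES NOT COMMUTE

Work:
Along f;g (path 1):
  e0=[1,0] f=>[1,2] g=>[0,1]
  e1=[0,1] f=>[0,2] g=>[3,4]
  ⟦path⟧₁ = ⟨0 3; 1 4⟩
Along h;k (path 2):
  e0=[1,0] h=>[3,2] k=>[1,1]
  e1=[0,1] h=>[4,4] k=>[0,4]
  ⟦path⟧₂ = ⟨1 0; 1 4⟩
Equal? differ; not commutative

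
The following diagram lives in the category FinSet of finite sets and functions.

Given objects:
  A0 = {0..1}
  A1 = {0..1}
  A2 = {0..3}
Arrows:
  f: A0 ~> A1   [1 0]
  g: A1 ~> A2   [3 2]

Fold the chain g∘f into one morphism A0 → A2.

Answer: [2 3]

Trace:
  0 f~>1 g~>2
  1 f~>0 g~>3
⟦path⟧: [2 3]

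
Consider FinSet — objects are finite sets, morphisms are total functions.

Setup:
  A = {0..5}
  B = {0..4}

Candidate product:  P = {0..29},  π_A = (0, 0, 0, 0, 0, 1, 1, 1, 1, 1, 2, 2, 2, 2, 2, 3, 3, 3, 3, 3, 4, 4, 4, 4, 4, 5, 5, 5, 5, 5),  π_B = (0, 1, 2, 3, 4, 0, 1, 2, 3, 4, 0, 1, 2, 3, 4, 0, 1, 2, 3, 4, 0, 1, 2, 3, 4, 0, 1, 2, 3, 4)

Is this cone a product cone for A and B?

|A|·|B| = 6·5 = 30;  |P| = 30
Check the pairing map k ↦ (π_A(k), π_B(k)):
  0 -> (0,0)
  1 -> (0,1)
  2 -> (0,2)
  3 -> (0,3)
  4 -> (0,4)
  5 -> (1,0)
  6 -> (1,1)
  7 -> (1,2)
  8 -> (1,3)
  9 -> (1,4)
  10 -> (2,0)
  11 -> (2,1)
  12 -> (2,2)
  13 -> (2,3)
  14 -> (2,4)
  15 -> (3,0)
  16 -> (3,1)
  17 -> (3,2)
  18 -> (3,3)
  19 -> (3,4)
  20 -> (4,0)
  21 -> (4,1)
  22 -> (4,2)
  23 -> (4,3)
  24 -> (4,4)
  25 -> (5,0)
  26 -> (5,1)
  27 -> (5,2)
  28 -> (5,3)
  29 -> (5,4)
distinct pairs in image: 30 / 30 needed
  → bijection onto A×B; projections well-typed.

Answer: VALID PRODUCT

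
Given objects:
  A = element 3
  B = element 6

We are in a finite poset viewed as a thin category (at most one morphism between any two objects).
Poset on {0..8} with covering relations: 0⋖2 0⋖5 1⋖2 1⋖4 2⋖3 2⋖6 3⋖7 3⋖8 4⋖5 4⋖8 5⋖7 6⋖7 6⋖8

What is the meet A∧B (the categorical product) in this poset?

Answer: A∧B = 2

Derivation:
Common predecessors of 3,6: {0,1,2}
  0 ≤ 2
  1 ≤ 2
  2 ≤ 2
glb = 2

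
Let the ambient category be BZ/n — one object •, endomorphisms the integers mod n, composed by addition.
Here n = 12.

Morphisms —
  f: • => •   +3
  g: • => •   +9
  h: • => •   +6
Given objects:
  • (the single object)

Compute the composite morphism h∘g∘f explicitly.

Answer: +6

Trace:
  0 +3≡3 +9≡0 +6≡6  (mod 12)
⟦path⟧: +6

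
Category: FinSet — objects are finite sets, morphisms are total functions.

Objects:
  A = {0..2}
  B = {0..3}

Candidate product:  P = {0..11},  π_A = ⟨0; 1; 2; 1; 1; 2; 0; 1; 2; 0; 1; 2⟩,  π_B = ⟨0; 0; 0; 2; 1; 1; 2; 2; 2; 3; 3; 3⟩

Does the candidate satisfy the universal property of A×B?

Answer: NOT A VALID PRODUCT — duplicate pair at indices 7,3

Derivation:
|A|·|B| = 3·4 = 12;  |P| = 12
Check the pairing map k ↦ (π_A(k), π_B(k)):
  0 ↦ (0,0)
  1 ↦ (1,0)
  2 ↦ (2,0)
  3 ↦ (1,2)
  4 ↦ (1,1)
  5 ↦ (2,1)
  6 ↦ (0,2)
  7 ↦ (1,2)  ✗ repeats pair of k=3
  8 ↦ (2,2)
  9 ↦ (0,3)
  10 ↦ (1,3)
  11 ↦ (2,3)
distinct pairs in image: 11 / 12 needed
  → (1,2) hit at k=3 and k=7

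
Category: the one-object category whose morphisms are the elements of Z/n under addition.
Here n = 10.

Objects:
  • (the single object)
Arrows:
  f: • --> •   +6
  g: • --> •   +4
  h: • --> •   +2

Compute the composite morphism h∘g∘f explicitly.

Answer: +2

Work:
  0 +6≡6 +4≡0 +2≡2  (mod 10)
composite: +2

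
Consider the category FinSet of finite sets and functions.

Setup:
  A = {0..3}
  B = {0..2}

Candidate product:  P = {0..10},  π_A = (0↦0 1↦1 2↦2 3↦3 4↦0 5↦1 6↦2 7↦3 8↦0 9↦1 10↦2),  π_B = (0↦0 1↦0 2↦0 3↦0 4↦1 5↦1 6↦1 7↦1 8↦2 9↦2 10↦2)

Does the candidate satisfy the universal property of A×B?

Answer: NOT A VALID PRODUCT — |P|=11 ≠ |A|·|B|=12

Derivation:
|A|·|B| = 4·3 = 12;  |P| = 11
  → cardinalities differ; no bijection possible.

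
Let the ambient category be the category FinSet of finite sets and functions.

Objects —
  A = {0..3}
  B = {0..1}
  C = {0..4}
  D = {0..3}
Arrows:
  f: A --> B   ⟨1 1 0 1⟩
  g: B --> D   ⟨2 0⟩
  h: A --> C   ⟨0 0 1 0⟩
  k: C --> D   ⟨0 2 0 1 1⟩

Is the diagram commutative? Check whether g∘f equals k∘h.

Along f;g (path 1):
  0 f-->1 g-->0
  1 f-->1 g-->0
  2 f-->0 g-->2
  3 f-->1 g-->0
  ⟦path⟧₁ = ⟨0 0 2 0⟩
Along h;k (path 2):
  0 h-->0 k-->0
  1 h-->0 k-->0
  2 h-->1 k-->2
  3 h-->0 k-->0
  ⟦path⟧₂ = ⟨0 0 2 0⟩
Equal? equal; square commutes

Answer: COMMUTES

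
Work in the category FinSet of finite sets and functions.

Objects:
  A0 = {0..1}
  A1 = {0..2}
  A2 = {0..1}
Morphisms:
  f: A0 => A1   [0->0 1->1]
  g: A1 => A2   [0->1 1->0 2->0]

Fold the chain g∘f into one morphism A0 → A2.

Answer: [0->1 1->0]

Derivation:
  0 f=>0 g=>1
  1 f=>1 g=>0
composite: [0->1 1->0]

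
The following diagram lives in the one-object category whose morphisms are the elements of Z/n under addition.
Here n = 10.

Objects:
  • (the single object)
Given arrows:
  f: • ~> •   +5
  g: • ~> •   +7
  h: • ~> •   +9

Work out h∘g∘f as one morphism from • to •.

  0 +5≡5 +7≡2 +9≡1  (mod 10)
result: +1

Answer: +1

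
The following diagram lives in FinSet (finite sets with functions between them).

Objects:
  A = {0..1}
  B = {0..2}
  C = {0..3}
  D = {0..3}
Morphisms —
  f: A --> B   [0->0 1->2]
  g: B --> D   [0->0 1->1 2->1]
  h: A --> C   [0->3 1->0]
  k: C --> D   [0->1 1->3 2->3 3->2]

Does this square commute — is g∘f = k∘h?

Answer: DOES NOT COMMUTE

Work:
Path 1 = f;g:
  0 f-->0 g-->0
  1 f-->2 g-->1
  result₁ = [0->0 1->1]
Path 2 = h;k:
  0 h-->3 k-->2
  1 h-->0 k-->1
  result₂ = [0->2 1->1]
Equal? NO — does not commute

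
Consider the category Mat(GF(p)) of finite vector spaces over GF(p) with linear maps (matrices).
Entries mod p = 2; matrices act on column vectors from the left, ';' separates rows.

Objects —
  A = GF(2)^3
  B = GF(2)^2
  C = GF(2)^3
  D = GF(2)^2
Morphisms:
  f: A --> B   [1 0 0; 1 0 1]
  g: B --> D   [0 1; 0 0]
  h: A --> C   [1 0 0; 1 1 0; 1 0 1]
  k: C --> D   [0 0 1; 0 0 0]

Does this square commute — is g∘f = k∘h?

1) trace f;g:
  e0=⟨1,0,0⟩ f-->⟨1,1⟩ g-->⟨1,0⟩
  e1=⟨0,1,0⟩ f-->⟨0,0⟩ g-->⟨0,0⟩
  e2=⟨0,0,1⟩ f-->⟨0,1⟩ g-->⟨1,0⟩
  composite₁ = [1 0 1; 0 0 0]
2) trace h;k:
  e0=⟨1,0,0⟩ h-->⟨1,1,1⟩ k-->⟨1,0⟩
  e1=⟨0,1,0⟩ h-->⟨0,1,0⟩ k-->⟨0,0⟩
  e2=⟨0,0,1⟩ h-->⟨0,0,1⟩ k-->⟨1,0⟩
  composite₂ = [1 0 1; 0 0 0]
Equal? equal; square commutes

Answer: COMMUTES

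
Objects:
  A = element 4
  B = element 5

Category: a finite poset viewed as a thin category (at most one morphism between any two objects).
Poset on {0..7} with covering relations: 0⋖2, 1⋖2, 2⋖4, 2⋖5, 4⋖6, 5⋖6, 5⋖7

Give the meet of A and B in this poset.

Answer: A∧B = 2

Derivation:
Lower bounds of A=4 and B=5: {0,1,2}
  0 ⊑ 2
  1 ⊑ 2
  2 ⊑ 2
glb = 2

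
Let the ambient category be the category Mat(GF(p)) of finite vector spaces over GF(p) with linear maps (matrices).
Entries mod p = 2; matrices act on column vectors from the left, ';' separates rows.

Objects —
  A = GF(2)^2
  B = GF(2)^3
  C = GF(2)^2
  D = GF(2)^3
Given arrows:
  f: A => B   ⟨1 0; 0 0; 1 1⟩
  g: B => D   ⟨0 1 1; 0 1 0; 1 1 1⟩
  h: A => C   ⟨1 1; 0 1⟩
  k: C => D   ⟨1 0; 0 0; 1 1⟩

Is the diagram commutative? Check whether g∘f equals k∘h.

Along f;g (path 1):
  e0=⟨1,0⟩ f=>⟨1,0,1⟩ g=>⟨1,0,0⟩
  e1=⟨0,1⟩ f=>⟨0,0,1⟩ g=>⟨1,0,1⟩
  ⟦path⟧₁ = ⟨1 1; 0 0; 0 1⟩
Along h;k (path 2):
  e0=⟨1,0⟩ h=>⟨1,0⟩ k=>⟨1,0,1⟩
  e1=⟨0,1⟩ h=>⟨1,1⟩ k=>⟨1,0,0⟩
  ⟦path⟧₂ = ⟨1 1; 0 0; 1 0⟩
Equal? differ; not commutative

Answer: DOES NOT COMMUTE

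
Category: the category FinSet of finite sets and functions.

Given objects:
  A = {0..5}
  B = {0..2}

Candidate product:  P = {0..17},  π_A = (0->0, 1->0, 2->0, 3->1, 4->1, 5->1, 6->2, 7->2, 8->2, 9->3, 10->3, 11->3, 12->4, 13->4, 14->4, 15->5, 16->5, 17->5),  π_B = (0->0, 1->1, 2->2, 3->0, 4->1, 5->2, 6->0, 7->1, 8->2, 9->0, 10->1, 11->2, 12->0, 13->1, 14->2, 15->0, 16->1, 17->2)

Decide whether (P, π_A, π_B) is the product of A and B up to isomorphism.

|A|·|B| = 6·3 = 18;  |P| = 18
Check the pairing map k ↦ (π_A(k), π_B(k)):
  0 -> (0,0)
  1 -> (0,1)
  2 -> (0,2)
  3 -> (1,0)
  4 -> (1,1)
  5 -> (1,2)
  6 -> (2,0)
  7 -> (2,1)
  8 -> (2,2)
  9 -> (3,0)
  10 -> (3,1)
  11 -> (3,2)
  12 -> (4,0)
  13 -> (4,1)
  14 -> (4,2)
  15 -> (5,0)
  16 -> (5,1)
  17 -> (5,2)
distinct pairs in image: 18 / 18 needed
  → bijection onto A×B; projections well-typed.

Answer: VALID PRODUCT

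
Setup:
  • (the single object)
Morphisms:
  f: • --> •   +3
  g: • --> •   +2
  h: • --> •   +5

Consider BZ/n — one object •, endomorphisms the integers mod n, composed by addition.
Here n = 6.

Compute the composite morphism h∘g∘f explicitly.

Answer: +4

Derivation:
  0 +3≡3 +2≡5 +5≡4  (mod 6)
result: +4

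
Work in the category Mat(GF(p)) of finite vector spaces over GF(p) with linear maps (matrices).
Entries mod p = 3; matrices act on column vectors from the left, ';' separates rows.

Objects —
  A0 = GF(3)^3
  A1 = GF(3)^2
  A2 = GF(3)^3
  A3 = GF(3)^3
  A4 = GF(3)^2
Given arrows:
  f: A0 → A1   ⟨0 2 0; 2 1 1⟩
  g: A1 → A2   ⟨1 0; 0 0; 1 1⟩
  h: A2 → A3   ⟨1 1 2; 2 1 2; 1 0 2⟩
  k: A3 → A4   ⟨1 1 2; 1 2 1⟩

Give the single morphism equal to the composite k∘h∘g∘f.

Answer: ⟨1 1 2; 1 0 2⟩

Work:
  e0=(1,0,0) f→(0,2) g→(0,0,2) h→(1,1,1) k→(1,1)
  e1=(0,1,0) f→(2,1) g→(2,0,0) h→(2,1,2) k→(1,0)
  e2=(0,0,1) f→(0,1) g→(0,0,1) h→(2,2,2) k→(2,2)
composite: ⟨1 1 2; 1 0 2⟩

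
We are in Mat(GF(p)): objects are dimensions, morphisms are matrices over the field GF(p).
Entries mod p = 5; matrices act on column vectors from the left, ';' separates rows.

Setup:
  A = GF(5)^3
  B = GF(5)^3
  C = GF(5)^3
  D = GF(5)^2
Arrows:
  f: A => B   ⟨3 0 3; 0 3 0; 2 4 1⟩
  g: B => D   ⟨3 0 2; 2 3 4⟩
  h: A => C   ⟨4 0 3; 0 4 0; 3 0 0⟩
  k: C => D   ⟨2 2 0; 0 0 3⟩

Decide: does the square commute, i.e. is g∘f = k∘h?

Answer: COMMUTES

Derivation:
1) trace f;g:
  e0=(1,0,0) f=>(3,0,2) g=>(3,4)
  e1=(0,1,0) f=>(0,3,4) g=>(3,0)
  e2=(0,0,1) f=>(3,0,1) g=>(1,0)
  result₁ = ⟨3 3 1; 4 0 0⟩
2) trace h;k:
  e0=(1,0,0) h=>(4,0,3) k=>(3,4)
  e1=(0,1,0) h=>(0,4,0) k=>(3,0)
  e2=(0,0,1) h=>(3,0,0) k=>(1,0)
  result₂ = ⟨3 3 1; 4 0 0⟩
Equal? equal; square commutes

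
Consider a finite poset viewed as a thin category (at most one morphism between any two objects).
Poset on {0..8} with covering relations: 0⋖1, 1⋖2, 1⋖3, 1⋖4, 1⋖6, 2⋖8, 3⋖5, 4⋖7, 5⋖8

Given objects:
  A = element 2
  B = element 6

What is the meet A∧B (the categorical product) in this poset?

{x : x≤A ∧ x≤B} = {0,1}  (A=2, B=6)
  0 ≤ 1
  1 ≤ 1
glb = 1

Answer: A∧B = 1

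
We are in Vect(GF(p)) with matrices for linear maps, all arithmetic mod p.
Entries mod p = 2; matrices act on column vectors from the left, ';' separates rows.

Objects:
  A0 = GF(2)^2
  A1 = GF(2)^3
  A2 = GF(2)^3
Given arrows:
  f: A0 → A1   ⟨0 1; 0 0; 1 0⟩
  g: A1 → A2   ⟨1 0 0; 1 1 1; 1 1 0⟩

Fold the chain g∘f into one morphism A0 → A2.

Answer: ⟨0 1; 1 1; 0 1⟩

Derivation:
  e0=⟨1,0⟩ f→⟨0,0,1⟩ g→⟨0,1,0⟩
  e1=⟨0,1⟩ f→⟨1,0,0⟩ g→⟨1,1,1⟩
⟦path⟧: ⟨0 1; 1 1; 0 1⟩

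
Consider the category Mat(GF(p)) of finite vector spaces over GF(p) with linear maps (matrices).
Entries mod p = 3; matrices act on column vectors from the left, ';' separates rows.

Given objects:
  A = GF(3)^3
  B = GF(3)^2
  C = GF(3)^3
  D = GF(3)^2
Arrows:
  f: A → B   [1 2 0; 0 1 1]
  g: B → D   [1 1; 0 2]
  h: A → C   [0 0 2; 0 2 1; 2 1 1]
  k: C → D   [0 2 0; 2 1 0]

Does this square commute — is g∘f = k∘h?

Path 1 = f;g:
  e0=[1,0,0] f→[1,0] g→[1,0]
  e1=[0,1,0] f→[2,1] g→[0,2]
  e2=[0,0,1] f→[0,1] g→[1,2]
  result₁ = [1 0 1; 0 2 2]
Path 2 = h;k:
  e0=[1,0,0] h→[0,0,2] k→[0,0]
  e1=[0,1,0] h→[0,2,1] k→[1,2]
  e2=[0,0,1] h→[2,1,1] k→[2,2]
  result₂ = [0 1 2; 0 2 2]
Equal? distinct morphisms ✗

Answer: DOES NOT COMMUTE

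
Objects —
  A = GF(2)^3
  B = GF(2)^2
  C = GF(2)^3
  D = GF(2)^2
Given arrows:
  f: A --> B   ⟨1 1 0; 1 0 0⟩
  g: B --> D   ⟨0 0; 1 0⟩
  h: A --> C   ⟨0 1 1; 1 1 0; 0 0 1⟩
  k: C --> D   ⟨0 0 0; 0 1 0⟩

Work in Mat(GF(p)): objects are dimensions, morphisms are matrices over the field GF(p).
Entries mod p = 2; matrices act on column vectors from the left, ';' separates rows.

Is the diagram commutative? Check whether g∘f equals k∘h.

Answer: COMMUTES

Trace:
1) trace f;g:
  e0=[1,0,0] f-->[1,1] g-->[0,1]
  e1=[0,1,0] f-->[1,0] g-->[0,1]
  e2=[0,0,1] f-->[0,0] g-->[0,0]
  ⟦path⟧₁ = ⟨0 0 0; 1 1 0⟩
2) trace h;k:
  e0=[1,0,0] h-->[0,1,0] k-->[0,1]
  e1=[0,1,0] h-->[1,1,0] k-->[0,1]
  e2=[0,0,1] h-->[1,0,1] k-->[0,0]
  ⟦path⟧₂ = ⟨0 0 0; 1 1 0⟩
Equal? same morphism ✓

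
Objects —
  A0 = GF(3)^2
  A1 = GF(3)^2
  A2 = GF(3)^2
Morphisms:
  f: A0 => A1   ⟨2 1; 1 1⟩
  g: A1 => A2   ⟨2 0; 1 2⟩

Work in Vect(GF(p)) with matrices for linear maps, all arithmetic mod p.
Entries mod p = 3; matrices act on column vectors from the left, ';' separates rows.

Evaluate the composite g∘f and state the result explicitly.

Answer: ⟨1 2; 1 0⟩

Trace:
  e0=⟨1,0⟩ f=>⟨2,1⟩ g=>⟨1,1⟩
  e1=⟨0,1⟩ f=>⟨1,1⟩ g=>⟨2,0⟩
composite: ⟨1 2; 1 0⟩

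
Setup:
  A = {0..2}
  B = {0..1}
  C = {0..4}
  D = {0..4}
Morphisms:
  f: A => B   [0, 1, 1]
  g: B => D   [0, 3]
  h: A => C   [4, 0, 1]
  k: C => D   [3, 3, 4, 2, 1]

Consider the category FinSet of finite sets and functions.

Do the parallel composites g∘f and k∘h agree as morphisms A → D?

1) trace f;g:
  0 f=>0 g=>0
  1 f=>1 g=>3
  2 f=>1 g=>3
  ⟦path⟧₁ = [0, 3, 3]
2) trace h;k:
  0 h=>4 k=>1
  1 h=>0 k=>3
  2 h=>1 k=>3
  ⟦path⟧₂ = [1, 3, 3]
Equal? differ; not commutative

Answer: DOES NOT COMMUTE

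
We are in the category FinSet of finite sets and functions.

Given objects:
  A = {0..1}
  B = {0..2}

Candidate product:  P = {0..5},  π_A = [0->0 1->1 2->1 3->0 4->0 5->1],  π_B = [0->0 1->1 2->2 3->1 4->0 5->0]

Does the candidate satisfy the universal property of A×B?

Answer: NOT A VALID PRODUCT — duplicate pair at indices 4,0

Trace:
|A|·|B| = 2·3 = 6;  |P| = 6
Check the pairing map k ↦ (π_A(k), π_B(k)):
  0 -> (0,0)
  1 -> (1,1)
  2 -> (1,2)
  3 -> (0,1)
  4 -> (0,0)  ✗ repeats pair of k=0
  5 -> (1,0)
distinct pairs in image: 5 / 6 needed
  → (0,0) hit at k=0 and k=4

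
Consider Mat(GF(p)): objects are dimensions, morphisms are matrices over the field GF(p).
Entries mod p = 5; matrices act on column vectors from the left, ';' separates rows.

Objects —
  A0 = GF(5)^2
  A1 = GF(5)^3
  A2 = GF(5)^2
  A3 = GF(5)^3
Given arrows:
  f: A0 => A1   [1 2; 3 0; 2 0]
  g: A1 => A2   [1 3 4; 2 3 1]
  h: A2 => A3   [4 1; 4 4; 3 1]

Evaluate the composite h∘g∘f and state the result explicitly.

  e0=(1,0) f=>(1,3,2) g=>(3,3) h=>(0,4,2)
  e1=(0,1) f=>(2,0,0) g=>(2,4) h=>(2,4,0)
⟦path⟧: [0 2; 4 4; 2 0]

Answer: [0 2; 4 4; 2 0]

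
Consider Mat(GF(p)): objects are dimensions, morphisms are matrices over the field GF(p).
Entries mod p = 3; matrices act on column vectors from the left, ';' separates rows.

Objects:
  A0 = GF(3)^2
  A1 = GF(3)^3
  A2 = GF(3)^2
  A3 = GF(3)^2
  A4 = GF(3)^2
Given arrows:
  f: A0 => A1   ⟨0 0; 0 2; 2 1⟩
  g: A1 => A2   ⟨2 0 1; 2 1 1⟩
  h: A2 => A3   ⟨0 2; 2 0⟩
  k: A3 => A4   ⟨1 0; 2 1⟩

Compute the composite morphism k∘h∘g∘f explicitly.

  e0=[1,0] f=>[0,0,2] g=>[2,2] h=>[1,1] k=>[1,0]
  e1=[0,1] f=>[0,2,1] g=>[1,0] h=>[0,2] k=>[0,2]
composite: ⟨1 0; 0 2⟩

Answer: ⟨1 0; 0 2⟩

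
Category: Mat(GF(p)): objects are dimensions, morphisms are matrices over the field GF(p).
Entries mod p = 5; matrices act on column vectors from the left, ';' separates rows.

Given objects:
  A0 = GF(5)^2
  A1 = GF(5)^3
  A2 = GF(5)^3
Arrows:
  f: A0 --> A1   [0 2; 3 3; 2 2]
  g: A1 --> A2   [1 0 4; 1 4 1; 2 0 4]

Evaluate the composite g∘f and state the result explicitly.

  e0=⟨1,0⟩ f-->⟨0,3,2⟩ g-->⟨3,4,3⟩
  e1=⟨0,1⟩ f-->⟨2,3,2⟩ g-->⟨0,1,2⟩
result: [3 0; 4 1; 3 2]

Answer: [3 0; 4 1; 3 2]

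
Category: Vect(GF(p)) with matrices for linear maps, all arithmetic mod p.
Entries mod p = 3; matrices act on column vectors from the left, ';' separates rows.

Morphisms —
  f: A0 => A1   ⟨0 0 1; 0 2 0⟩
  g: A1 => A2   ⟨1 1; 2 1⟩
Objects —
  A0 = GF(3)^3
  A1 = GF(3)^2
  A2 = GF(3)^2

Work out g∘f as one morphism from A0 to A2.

Answer: ⟨0 2 1; 0 2 2⟩

Work:
  e0=[1,0,0] f=>[0,0] g=>[0,0]
  e1=[0,1,0] f=>[0,2] g=>[2,2]
  e2=[0,0,1] f=>[1,0] g=>[1,2]
result: ⟨0 2 1; 0 2 2⟩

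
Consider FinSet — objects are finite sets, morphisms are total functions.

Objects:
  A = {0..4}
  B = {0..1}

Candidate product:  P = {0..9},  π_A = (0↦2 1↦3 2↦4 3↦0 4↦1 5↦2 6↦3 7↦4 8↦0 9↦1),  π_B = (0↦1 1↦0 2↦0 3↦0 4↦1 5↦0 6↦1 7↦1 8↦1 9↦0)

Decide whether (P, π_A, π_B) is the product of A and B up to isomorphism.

|A|·|B| = 5·2 = 10;  |P| = 10
Check the pairing map k ↦ (π_A(k), π_B(k)):
  0 ↦ (2,1)
  1 ↦ (3,0)
  2 ↦ (4,0)
  3 ↦ (0,0)
  4 ↦ (1,1)
  5 ↦ (2,0)
  6 ↦ (3,1)
  7 ↦ (4,1)
  8 ↦ (0,1)
  9 ↦ (1,0)
distinct pairs in image: 10 / 10 needed
  → bijection onto A×B; projections well-typed.

Answer: VALID PRODUCT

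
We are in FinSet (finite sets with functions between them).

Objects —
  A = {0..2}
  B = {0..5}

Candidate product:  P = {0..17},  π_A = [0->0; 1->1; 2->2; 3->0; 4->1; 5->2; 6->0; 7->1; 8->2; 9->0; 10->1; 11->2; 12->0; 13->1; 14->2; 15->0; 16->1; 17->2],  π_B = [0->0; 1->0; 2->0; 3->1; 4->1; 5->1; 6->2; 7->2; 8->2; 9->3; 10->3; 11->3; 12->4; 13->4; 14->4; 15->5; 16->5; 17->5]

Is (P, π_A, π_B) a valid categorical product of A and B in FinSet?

Answer: VALID PRODUCT

Derivation:
|A|·|B| = 3·6 = 18;  |P| = 18
Check the pairing map k ↦ (π_A(k), π_B(k)):
  0 -> (0,0)
  1 -> (1,0)
  2 -> (2,0)
  3 -> (0,1)
  4 -> (1,1)
  5 -> (2,1)
  6 -> (0,2)
  7 -> (1,2)
  8 -> (2,2)
  9 -> (0,3)
  10 -> (1,3)
  11 -> (2,3)
  12 -> (0,4)
  13 -> (1,4)
  14 -> (2,4)
  15 -> (0,5)
  16 -> (1,5)
  17 -> (2,5)
distinct pairs in image: 18 / 18 needed
  → bijection onto A×B; projections well-typed.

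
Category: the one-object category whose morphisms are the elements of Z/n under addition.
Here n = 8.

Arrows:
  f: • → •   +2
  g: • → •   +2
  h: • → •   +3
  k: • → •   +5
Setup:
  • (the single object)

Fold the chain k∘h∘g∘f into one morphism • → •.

  0 +2≡2 +2≡4 +3≡7 +5≡4  (mod 8)
⟦path⟧: +4

Answer: +4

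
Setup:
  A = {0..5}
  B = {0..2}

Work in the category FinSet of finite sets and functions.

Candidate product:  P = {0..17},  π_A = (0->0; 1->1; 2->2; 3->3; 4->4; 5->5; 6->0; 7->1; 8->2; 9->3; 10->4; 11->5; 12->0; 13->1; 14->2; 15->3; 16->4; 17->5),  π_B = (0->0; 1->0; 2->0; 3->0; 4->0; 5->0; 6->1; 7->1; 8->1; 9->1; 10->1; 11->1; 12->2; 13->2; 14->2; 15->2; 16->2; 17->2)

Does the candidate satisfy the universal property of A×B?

Answer: VALID PRODUCT

Work:
|A|·|B| = 6·3 = 18;  |P| = 18
Check the pairing map k ↦ (π_A(k), π_B(k)):
  0 -> (0,0)
  1 -> (1,0)
  2 -> (2,0)
  3 -> (3,0)
  4 -> (4,0)
  5 -> (5,0)
  6 -> (0,1)
  7 -> (1,1)
  8 -> (2,1)
  9 -> (3,1)
  10 -> (4,1)
  11 -> (5,1)
  12 -> (0,2)
  13 -> (1,2)
  14 -> (2,2)
  15 -> (3,2)
  16 -> (4,2)
  17 -> (5,2)
distinct pairs in image: 18 / 18 needed
  → bijection onto A×B; projections well-typed.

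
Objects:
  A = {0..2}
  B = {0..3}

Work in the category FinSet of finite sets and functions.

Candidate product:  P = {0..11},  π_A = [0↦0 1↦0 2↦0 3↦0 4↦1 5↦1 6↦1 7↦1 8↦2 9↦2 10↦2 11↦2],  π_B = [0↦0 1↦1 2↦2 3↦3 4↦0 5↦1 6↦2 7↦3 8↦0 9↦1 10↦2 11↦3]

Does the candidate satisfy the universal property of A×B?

Answer: VALID PRODUCT

Work:
|A|·|B| = 3·4 = 12;  |P| = 12
Check the pairing map k ↦ (π_A(k), π_B(k)):
  0 ↦ (0,0)
  1 ↦ (0,1)
  2 ↦ (0,2)
  3 ↦ (0,3)
  4 ↦ (1,0)
  5 ↦ (1,1)
  6 ↦ (1,2)
  7 ↦ (1,3)
  8 ↦ (2,0)
  9 ↦ (2,1)
  10 ↦ (2,2)
  11 ↦ (2,3)
distinct pairs in image: 12 / 12 needed
  → bijection onto A×B; projections well-typed.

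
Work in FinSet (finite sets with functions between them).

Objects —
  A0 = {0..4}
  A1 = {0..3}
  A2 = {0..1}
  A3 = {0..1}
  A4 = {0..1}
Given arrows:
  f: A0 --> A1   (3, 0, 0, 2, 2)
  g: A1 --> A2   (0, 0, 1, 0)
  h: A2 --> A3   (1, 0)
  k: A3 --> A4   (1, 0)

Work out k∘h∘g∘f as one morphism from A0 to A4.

Answer: (0, 0, 0, 1, 1)

Work:
  0 f-->3 g-->0 h-->1 k-->0
  1 f-->0 g-->0 h-->1 k-->0
  2 f-->0 g-->0 h-->1 k-->0
  3 f-->2 g-->1 h-->0 k-->1
  4 f-->2 g-->1 h-->0 k-->1
⟦path⟧: (0, 0, 0, 1, 1)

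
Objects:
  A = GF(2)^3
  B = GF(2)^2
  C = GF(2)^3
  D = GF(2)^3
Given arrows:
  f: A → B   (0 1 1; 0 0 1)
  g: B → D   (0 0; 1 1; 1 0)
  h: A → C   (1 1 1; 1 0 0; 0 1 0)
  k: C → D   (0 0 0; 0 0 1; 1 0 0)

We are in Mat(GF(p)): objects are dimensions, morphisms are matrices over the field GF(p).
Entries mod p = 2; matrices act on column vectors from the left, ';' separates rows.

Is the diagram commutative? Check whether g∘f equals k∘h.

Path 1 = f;g:
  e0=⟨1,0,0⟩ f→⟨0,0⟩ g→⟨0,0,0⟩
  e1=⟨0,1,0⟩ f→⟨1,0⟩ g→⟨0,1,1⟩
  e2=⟨0,0,1⟩ f→⟨1,1⟩ g→⟨0,0,1⟩
  composite₁ = (0 0 0; 0 1 0; 0 1 1)
Path 2 = h;k:
  e0=⟨1,0,0⟩ h→⟨1,1,0⟩ k→⟨0,0,1⟩
  e1=⟨0,1,0⟩ h→⟨1,0,1⟩ k→⟨0,1,1⟩
  e2=⟨0,0,1⟩ h→⟨1,0,0⟩ k→⟨0,0,1⟩
  composite₂ = (0 0 0; 0 1 0; 1 1 1)
Equal? distinct morphisms ✗

Answer: DOES NOT COMMUTE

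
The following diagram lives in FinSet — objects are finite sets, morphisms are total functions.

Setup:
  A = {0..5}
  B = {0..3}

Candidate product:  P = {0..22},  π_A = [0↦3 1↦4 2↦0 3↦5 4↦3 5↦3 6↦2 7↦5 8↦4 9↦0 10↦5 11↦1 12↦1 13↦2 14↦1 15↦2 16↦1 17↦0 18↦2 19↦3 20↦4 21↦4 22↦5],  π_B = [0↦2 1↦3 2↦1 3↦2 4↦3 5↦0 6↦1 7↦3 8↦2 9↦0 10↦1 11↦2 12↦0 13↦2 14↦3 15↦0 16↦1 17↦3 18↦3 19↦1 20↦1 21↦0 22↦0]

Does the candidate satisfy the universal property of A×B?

Answer: NOT A VALID PRODUCT — |P|=23 ≠ |A|·|B|=24

Derivation:
|A|·|B| = 6·4 = 24;  |P| = 23
  → cardinalities differ; no bijection possible.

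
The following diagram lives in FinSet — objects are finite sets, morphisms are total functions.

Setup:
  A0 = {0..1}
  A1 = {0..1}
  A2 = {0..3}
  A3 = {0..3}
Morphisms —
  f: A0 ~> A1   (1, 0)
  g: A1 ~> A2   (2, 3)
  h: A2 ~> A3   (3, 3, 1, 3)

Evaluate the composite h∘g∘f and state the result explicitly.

  0 f~>1 g~>3 h~>3
  1 f~>0 g~>2 h~>1
result: (3, 1)

Answer: (3, 1)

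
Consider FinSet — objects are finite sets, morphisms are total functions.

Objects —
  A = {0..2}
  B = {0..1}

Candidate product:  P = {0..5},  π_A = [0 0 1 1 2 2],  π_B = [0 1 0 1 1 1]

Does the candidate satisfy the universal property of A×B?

Answer: NOT A VALID PRODUCT — duplicate pair at indices 5,4

Work:
|A|·|B| = 3·2 = 6;  |P| = 6
Check the pairing map k ↦ (π_A(k), π_B(k)):
  0 : (0,0)
  1 : (0,1)
  2 : (1,0)
  3 : (1,1)
  4 : (2,1)
  5 : (2,1)  ✗ repeats pair of k=4
distinct pairs in image: 5 / 6 needed
  → (2,1) hit at k=4 and k=5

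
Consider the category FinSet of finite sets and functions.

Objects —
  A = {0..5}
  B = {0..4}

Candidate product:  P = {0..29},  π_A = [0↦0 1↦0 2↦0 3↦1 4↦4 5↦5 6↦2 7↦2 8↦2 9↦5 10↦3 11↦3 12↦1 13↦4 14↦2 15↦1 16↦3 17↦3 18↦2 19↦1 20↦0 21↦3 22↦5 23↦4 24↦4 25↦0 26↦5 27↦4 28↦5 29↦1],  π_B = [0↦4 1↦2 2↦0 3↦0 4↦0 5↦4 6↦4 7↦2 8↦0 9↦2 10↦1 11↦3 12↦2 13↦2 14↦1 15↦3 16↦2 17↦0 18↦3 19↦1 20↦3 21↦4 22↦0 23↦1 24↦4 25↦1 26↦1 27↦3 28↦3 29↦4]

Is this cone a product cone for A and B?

Answer: VALID PRODUCT

Trace:
|A|·|B| = 6·5 = 30;  |P| = 30
Check the pairing map k ↦ (π_A(k), π_B(k)):
  0 ↦ (0,4)
  1 ↦ (0,2)
  2 ↦ (0,0)
  3 ↦ (1,0)
  4 ↦ (4,0)
  5 ↦ (5,4)
  6 ↦ (2,4)
  7 ↦ (2,2)
  8 ↦ (2,0)
  9 ↦ (5,2)
  10 ↦ (3,1)
  11 ↦ (3,3)
  12 ↦ (1,2)
  13 ↦ (4,2)
  14 ↦ (2,1)
  15 ↦ (1,3)
  16 ↦ (3,2)
  17 ↦ (3,0)
  18 ↦ (2,3)
  19 ↦ (1,1)
  20 ↦ (0,3)
  21 ↦ (3,4)
  22 ↦ (5,0)
  23 ↦ (4,1)
  24 ↦ (4,4)
  25 ↦ (0,1)
  26 ↦ (5,1)
  27 ↦ (4,3)
  28 ↦ (5,3)
  29 ↦ (1,4)
distinct pairs in image: 30 / 30 needed
  → bijection onto A×B; projections well-typed.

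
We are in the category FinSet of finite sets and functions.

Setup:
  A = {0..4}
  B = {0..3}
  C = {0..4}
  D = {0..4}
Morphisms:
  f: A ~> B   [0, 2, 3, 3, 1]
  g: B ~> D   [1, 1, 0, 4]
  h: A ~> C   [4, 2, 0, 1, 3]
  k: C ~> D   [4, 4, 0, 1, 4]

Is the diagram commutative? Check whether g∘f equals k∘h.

Along f;g (path 1):
  0 f~>0 g~>1
  1 f~>2 g~>0
  2 f~>3 g~>4
  3 f~>3 g~>4
  4 f~>1 g~>1
  ⟦path⟧₁ = [1, 0, 4, 4, 1]
Along h;k (path 2):
  0 h~>4 k~>4
  1 h~>2 k~>0
  2 h~>0 k~>4
  3 h~>1 k~>4
  4 h~>3 k~>1
  ⟦path⟧₂ = [4, 0, 4, 4, 1]
Equal? distinct morphisms ✗

Answer: DOES NOT COMMUTE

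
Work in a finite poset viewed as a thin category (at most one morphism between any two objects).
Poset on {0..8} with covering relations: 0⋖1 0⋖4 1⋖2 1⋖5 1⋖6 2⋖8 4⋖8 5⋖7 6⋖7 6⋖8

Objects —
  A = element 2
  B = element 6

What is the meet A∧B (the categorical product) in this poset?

Answer: A∧B = 1

Derivation:
Common predecessors of 2,6: {0,1}
  0 ⊑ 1
  1 ⊑ 1
glb = 1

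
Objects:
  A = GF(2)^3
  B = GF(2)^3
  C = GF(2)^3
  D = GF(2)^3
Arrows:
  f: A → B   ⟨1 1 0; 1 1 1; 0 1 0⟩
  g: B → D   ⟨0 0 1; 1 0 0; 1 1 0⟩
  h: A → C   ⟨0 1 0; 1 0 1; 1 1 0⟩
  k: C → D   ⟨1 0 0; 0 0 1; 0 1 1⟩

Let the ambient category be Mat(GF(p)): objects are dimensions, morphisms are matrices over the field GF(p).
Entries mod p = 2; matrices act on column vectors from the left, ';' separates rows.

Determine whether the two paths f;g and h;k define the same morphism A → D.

Path 1 = f;g:
  e0=⟨1,0,0⟩ f→⟨1,1,0⟩ g→⟨0,1,0⟩
  e1=⟨0,1,0⟩ f→⟨1,1,1⟩ g→⟨1,1,0⟩
  e2=⟨0,0,1⟩ f→⟨0,1,0⟩ g→⟨0,0,1⟩
  result₁ = ⟨0 1 0; 1 1 0; 0 0 1⟩
Path 2 = h;k:
  e0=⟨1,0,0⟩ h→⟨0,1,1⟩ k→⟨0,1,0⟩
  e1=⟨0,1,0⟩ h→⟨1,0,1⟩ k→⟨1,1,1⟩
  e2=⟨0,0,1⟩ h→⟨0,1,0⟩ k→⟨0,0,1⟩
  result₂ = ⟨0 1 0; 1 1 0; 0 1 1⟩
Equal? differ; not commutative

Answer: DOES NOT COMMUTE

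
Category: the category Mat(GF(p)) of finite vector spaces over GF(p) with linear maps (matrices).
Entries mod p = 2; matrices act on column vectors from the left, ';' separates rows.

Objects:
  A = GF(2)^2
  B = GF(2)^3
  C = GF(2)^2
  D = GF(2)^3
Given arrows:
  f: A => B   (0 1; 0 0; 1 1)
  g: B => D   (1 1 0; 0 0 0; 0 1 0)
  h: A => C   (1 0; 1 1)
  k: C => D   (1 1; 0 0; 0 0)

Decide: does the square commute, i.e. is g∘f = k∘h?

Path 1 = f;g:
  e0=(1,0) f=>(0,0,1) g=>(0,0,0)
  e1=(0,1) f=>(1,0,1) g=>(1,0,0)
  ⟦path⟧₁ = (0 1; 0 0; 0 0)
Path 2 = h;k:
  e0=(1,0) h=>(1,1) k=>(0,0,0)
  e1=(0,1) h=>(0,1) k=>(1,0,0)
  ⟦path⟧₂ = (0 1; 0 0; 0 0)
Equal? equal; square commutes

Answer: COMMUTES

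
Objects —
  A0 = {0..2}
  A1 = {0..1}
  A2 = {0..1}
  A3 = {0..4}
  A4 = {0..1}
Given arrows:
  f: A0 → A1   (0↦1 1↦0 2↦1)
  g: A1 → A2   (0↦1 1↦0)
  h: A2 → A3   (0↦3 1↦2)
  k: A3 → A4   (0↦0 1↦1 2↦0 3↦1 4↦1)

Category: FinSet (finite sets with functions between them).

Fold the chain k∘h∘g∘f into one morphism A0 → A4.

  0 f→1 g→0 h→3 k→1
  1 f→0 g→1 h→2 k→0
  2 f→1 g→0 h→3 k→1
composite: (0↦1 1↦0 2↦1)

Answer: (0↦1 1↦0 2↦1)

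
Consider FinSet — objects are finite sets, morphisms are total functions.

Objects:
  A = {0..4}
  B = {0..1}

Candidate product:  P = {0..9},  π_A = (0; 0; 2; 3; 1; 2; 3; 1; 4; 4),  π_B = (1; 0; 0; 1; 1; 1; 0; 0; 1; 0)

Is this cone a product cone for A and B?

Answer: VALID PRODUCT

Derivation:
|A|·|B| = 5·2 = 10;  |P| = 10
Check the pairing map k ↦ (π_A(k), π_B(k)):
  0 -> (0,1)
  1 -> (0,0)
  2 -> (2,0)
  3 -> (3,1)
  4 -> (1,1)
  5 -> (2,1)
  6 -> (3,0)
  7 -> (1,0)
  8 -> (4,1)
  9 -> (4,0)
distinct pairs in image: 10 / 10 needed
  → bijection onto A×B; projections well-typed.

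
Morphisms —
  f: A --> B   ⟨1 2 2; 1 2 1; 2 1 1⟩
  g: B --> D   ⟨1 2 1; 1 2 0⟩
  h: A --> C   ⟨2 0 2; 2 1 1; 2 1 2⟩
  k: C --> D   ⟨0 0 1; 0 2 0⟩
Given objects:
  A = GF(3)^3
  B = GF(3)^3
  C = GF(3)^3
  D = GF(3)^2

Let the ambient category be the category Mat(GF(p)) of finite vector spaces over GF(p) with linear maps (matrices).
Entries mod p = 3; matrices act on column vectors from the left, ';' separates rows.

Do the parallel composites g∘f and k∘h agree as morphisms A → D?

Answer: DOES NOT COMMUTE

Derivation:
Along f;g (path 1):
  e0=[1,0,0] f-->[1,1,2] g-->[2,0]
  e1=[0,1,0] f-->[2,2,1] g-->[1,0]
  e2=[0,0,1] f-->[2,1,1] g-->[2,1]
  result₁ = ⟨2 1 2; 0 0 1⟩
Along h;k (path 2):
  e0=[1,0,0] h-->[2,2,2] k-->[2,1]
  e1=[0,1,0] h-->[0,1,1] k-->[1,2]
  e2=[0,0,1] h-->[2,1,2] k-->[2,2]
  result₂ = ⟨2 1 2; 1 2 2⟩
Equal? distinct morphisms ✗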